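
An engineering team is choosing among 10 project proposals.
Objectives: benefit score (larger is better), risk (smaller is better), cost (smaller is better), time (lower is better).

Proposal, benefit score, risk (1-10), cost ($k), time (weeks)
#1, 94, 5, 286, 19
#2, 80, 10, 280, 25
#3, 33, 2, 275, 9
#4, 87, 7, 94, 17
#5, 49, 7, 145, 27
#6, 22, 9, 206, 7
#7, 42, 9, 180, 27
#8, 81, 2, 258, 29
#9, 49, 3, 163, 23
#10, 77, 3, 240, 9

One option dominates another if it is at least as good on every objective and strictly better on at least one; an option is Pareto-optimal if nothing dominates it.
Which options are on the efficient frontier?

#1: not dominated (best benefit score).
#2: dominated by #4 (benefit score 87≥80, risk 7≤10, cost 94≤280, time 17≤25).
#3: not dominated.
#4: not dominated (best cost).
#5: dominated by #4 (benefit score 87≥49, risk 7≤7, cost 94≤145, time 17≤27).
#6: not dominated (best time).
#7: dominated by #4 (benefit score 87≥42, risk 7≤9, cost 94≤180, time 17≤27).
#8: not dominated.
#9: not dominated.
#10: not dominated.

#1, #3, #4, #6, #8, #9, #10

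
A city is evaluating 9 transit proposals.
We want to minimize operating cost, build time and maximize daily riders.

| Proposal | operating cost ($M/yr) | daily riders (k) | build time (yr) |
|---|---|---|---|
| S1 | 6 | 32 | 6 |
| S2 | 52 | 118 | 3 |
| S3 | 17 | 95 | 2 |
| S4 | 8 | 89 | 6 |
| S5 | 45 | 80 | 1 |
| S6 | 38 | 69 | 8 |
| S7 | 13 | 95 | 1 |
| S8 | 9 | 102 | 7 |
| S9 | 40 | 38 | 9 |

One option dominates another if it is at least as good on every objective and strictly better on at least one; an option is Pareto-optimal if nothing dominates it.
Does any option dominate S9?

S3 vs S9: operating cost 17≤40, daily riders 95≥38, build time 2≤9 — S3 is at least as good on every objective and strictly better on at least one, so S3 dominates S9.

Yes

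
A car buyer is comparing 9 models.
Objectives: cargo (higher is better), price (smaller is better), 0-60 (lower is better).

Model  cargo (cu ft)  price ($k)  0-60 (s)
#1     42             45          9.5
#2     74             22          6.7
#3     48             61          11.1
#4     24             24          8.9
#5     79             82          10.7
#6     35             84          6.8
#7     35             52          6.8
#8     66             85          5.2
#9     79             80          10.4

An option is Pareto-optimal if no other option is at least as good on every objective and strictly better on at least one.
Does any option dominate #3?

#2 vs #3: cargo 74≥48, price 22≤61, 0-60 6.7≤11.1 — #2 is at least as good on every objective and strictly better on at least one, so #2 dominates #3.

Yes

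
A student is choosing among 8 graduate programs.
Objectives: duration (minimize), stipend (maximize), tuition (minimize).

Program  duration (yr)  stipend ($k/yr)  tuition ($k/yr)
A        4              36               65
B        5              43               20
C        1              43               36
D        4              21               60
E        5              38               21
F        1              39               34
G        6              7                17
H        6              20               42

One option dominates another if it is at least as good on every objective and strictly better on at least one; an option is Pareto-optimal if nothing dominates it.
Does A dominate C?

A vs C: A is worse on duration (4 vs 1), so it does not dominate C.

No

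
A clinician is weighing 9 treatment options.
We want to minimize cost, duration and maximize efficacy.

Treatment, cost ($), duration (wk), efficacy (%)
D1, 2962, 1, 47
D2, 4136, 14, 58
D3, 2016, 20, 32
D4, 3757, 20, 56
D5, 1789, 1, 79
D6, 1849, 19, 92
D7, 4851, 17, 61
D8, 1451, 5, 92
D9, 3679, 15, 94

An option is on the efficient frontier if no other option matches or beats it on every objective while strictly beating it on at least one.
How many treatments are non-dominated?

3

D1: dominated by D5 (cost 1789≤2962, duration 1≤1, efficacy 79≥47).
D2: dominated by D5 (cost 1789≤4136, duration 1≤14, efficacy 79≥58).
D3: dominated by D5 (cost 1789≤2016, duration 1≤20, efficacy 79≥32).
D4: dominated by D5 (cost 1789≤3757, duration 1≤20, efficacy 79≥56).
D5: not dominated.
D6: dominated by D8 (cost 1451≤1849, duration 5≤19, efficacy 92≥92).
D7: dominated by D5 (cost 1789≤4851, duration 1≤17, efficacy 79≥61).
D8: not dominated (best cost).
D9: not dominated (best efficacy).
Pareto-optimal: D5, D8, D9 → 3.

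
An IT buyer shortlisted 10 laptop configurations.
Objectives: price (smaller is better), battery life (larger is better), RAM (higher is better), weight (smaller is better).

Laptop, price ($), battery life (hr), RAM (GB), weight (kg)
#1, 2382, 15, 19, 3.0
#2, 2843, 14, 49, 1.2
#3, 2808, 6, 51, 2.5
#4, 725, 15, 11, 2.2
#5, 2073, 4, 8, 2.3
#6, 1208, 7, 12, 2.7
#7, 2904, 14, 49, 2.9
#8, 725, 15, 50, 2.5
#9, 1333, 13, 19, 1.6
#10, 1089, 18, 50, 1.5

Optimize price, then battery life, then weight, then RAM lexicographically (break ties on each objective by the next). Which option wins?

#4

First minimize price: best is 725, kept {#4, #8}.
Then maximize battery life: best is 15, kept {#4, #8}.
Then minimize weight: best is 2.2, kept {#4}.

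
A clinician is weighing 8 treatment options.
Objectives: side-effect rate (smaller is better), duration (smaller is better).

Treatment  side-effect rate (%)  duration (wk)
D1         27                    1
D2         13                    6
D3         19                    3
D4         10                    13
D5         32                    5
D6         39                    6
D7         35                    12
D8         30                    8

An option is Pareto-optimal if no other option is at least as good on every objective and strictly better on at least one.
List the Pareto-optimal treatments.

D1, D2, D3, D4

D1: not dominated (best duration).
D2: not dominated.
D3: not dominated.
D4: not dominated (best side-effect rate).
D5: dominated by D1 (side-effect rate 27≤32, duration 1≤5).
D6: dominated by D1 (side-effect rate 27≤39, duration 1≤6).
D7: dominated by D1 (side-effect rate 27≤35, duration 1≤12).
D8: dominated by D1 (side-effect rate 27≤30, duration 1≤8).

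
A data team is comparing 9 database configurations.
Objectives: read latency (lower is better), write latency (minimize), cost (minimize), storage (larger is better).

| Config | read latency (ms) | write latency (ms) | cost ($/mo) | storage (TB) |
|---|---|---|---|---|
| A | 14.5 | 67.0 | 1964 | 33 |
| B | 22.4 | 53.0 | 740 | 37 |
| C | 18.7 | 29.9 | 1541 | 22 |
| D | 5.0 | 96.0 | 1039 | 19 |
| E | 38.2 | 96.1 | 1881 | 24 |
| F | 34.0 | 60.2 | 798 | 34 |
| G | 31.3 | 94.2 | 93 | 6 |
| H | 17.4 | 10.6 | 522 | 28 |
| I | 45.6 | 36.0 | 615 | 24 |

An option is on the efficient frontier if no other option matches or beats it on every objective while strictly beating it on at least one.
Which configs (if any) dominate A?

B: worse on read latency (22.4 vs 14.5).
C: worse on read latency (18.7 vs 14.5).
D: worse on write latency (96.0 vs 67.0).
E: worse on read latency (38.2 vs 14.5).
F: worse on read latency (34.0 vs 14.5).
G: worse on read latency (31.3 vs 14.5).
H: worse on read latency (17.4 vs 14.5).
I: worse on read latency (45.6 vs 14.5).
No option dominates A.

none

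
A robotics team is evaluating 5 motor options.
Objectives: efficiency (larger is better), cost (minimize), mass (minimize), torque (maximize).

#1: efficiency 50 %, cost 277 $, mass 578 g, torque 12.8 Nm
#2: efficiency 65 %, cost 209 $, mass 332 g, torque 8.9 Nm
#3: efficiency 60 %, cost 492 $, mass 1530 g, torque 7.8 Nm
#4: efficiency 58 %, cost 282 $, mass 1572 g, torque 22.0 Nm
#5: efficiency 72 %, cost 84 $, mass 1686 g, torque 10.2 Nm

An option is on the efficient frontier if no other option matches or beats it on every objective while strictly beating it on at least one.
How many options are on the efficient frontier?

#1: not dominated.
#2: not dominated (best mass).
#3: dominated by #2 (efficiency 65≥60, cost 209≤492, mass 332≤1530, torque 8.9≥7.8).
#4: not dominated (best torque).
#5: not dominated (best efficiency).
Pareto-optimal: #1, #2, #4, #5 → 4.

4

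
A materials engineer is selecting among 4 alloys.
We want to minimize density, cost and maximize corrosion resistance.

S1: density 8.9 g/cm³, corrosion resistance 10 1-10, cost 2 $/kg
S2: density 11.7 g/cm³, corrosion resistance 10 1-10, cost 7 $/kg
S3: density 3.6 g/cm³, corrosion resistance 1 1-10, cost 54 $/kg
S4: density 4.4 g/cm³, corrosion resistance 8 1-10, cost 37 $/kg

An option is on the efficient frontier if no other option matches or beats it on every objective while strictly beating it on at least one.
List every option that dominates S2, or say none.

S1

S1: density 8.9≤11.7, corrosion resistance 10≥10, cost 2≤7 — dominates S2.
Others (S3, S4) are each worse than S2 on at least one objective.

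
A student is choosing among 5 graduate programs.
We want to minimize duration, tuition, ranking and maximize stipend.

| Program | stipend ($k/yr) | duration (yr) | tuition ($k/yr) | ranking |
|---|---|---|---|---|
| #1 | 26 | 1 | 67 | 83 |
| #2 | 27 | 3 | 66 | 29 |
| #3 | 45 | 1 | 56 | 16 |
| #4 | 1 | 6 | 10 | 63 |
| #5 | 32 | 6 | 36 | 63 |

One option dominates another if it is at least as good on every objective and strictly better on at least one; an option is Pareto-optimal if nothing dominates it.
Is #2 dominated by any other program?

#3 vs #2: stipend 45≥27, duration 1≤3, tuition 56≤66, ranking 16≤29 — #3 is at least as good on every objective and strictly better on at least one, so #3 dominates #2.

Yes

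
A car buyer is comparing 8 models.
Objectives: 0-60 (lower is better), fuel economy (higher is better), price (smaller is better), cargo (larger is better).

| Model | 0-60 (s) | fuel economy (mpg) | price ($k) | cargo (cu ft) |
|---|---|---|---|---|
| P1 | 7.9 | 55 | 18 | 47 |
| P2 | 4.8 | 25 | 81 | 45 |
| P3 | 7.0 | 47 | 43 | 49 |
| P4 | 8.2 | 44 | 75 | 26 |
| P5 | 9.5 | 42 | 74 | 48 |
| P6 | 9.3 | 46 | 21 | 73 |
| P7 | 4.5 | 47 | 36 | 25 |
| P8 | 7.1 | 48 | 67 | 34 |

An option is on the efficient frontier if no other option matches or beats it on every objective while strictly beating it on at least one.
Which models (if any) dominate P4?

P1, P3, P8

P1: 0-60 7.9≤8.2, fuel economy 55≥44, price 18≤75, cargo 47≥26 — dominates P4.
P3: 0-60 7.0≤8.2, fuel economy 47≥44, price 43≤75, cargo 49≥26 — dominates P4.
P8: 0-60 7.1≤8.2, fuel economy 48≥44, price 67≤75, cargo 34≥26 — dominates P4.
Others (P2, P5, P6, P7) are each worse than P4 on at least one objective.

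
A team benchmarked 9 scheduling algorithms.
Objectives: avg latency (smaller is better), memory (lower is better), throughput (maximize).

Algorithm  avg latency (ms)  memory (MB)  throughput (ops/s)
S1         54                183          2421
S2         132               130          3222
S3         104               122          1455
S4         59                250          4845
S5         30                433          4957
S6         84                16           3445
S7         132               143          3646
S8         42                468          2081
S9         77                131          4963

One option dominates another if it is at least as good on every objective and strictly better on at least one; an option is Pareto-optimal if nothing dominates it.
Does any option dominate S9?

S1: worse on memory (183 vs 131).
S2: worse on avg latency (132 vs 77).
S3: worse on avg latency (104 vs 77).
S4: worse on memory (250 vs 131).
S5: worse on memory (433 vs 131).
S6: worse on avg latency (84 vs 77).
S7: worse on avg latency (132 vs 77).
S8: worse on memory (468 vs 131).
No option is at least as good as S9 on every objective and strictly better on one.

No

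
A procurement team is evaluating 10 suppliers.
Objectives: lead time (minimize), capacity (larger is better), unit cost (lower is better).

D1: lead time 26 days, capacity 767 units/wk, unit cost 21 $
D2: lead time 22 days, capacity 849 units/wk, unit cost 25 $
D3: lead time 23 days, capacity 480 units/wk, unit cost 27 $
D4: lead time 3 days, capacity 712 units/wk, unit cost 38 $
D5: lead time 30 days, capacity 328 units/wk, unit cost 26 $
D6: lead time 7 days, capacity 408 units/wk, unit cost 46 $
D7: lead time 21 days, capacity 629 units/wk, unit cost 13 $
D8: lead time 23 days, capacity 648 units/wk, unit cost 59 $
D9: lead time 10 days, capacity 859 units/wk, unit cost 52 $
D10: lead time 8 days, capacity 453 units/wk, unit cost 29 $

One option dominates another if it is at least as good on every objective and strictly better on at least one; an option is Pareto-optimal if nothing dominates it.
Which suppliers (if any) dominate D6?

D4: lead time 3≤7, capacity 712≥408, unit cost 38≤46 — dominates D6.
Others (D1, D2, D3, D5, D7, D8, D9, D10) are each worse than D6 on at least one objective.

D4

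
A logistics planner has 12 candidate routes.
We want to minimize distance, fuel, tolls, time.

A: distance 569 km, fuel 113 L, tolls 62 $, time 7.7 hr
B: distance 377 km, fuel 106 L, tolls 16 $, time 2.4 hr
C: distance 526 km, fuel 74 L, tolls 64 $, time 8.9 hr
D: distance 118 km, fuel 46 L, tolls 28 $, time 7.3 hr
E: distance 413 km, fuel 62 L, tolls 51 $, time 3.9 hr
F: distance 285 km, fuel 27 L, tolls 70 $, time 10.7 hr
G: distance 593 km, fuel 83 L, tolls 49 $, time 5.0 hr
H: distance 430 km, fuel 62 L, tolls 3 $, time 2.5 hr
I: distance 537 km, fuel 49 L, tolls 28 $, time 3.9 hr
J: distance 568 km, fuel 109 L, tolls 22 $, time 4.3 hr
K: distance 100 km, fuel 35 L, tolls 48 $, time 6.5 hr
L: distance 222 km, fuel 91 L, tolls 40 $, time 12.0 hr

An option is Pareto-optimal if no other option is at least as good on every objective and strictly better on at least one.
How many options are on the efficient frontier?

7

A: dominated by B (distance 377≤569, fuel 106≤113, tolls 16≤62, time 2.4≤7.7).
B: not dominated (best time).
C: dominated by D (distance 118≤526, fuel 46≤74, tolls 28≤64, time 7.3≤8.9).
D: not dominated.
E: not dominated.
F: not dominated (best fuel).
G: dominated by H (distance 430≤593, fuel 62≤83, tolls 3≤49, time 2.5≤5.0).
H: not dominated (best tolls).
I: not dominated.
J: dominated by B (distance 377≤568, fuel 106≤109, tolls 16≤22, time 2.4≤4.3).
K: not dominated (best distance).
L: dominated by D (distance 118≤222, fuel 46≤91, tolls 28≤40, time 7.3≤12.0).
Pareto-optimal: B, D, E, F, H, I, K → 7.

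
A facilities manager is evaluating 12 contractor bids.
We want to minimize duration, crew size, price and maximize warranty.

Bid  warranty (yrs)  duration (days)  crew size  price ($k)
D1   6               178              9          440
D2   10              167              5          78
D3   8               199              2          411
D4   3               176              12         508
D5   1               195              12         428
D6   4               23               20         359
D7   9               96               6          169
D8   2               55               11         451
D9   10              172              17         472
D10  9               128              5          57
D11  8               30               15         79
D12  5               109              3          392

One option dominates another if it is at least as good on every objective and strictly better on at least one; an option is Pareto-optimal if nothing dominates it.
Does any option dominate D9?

D2 vs D9: warranty 10≥10, duration 167≤172, crew size 5≤17, price 78≤472 — D2 is at least as good on every objective and strictly better on at least one, so D2 dominates D9.

Yes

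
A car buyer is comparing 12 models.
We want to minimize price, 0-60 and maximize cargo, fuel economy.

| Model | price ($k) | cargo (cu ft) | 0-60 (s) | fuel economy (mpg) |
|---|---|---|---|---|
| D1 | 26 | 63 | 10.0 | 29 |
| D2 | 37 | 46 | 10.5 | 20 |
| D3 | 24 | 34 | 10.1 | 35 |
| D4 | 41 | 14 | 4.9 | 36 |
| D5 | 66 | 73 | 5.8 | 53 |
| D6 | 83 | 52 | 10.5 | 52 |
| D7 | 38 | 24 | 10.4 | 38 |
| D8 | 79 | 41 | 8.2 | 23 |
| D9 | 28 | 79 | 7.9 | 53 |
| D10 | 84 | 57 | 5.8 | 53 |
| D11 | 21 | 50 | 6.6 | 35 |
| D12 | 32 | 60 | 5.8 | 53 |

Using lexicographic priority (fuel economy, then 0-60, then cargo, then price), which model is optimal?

D5

First maximize fuel economy: best is 53, kept {D5, D9, D10, D12}.
Then minimize 0-60: best is 5.8, kept {D5, D10, D12}.
Then maximize cargo: best is 73, kept {D5}.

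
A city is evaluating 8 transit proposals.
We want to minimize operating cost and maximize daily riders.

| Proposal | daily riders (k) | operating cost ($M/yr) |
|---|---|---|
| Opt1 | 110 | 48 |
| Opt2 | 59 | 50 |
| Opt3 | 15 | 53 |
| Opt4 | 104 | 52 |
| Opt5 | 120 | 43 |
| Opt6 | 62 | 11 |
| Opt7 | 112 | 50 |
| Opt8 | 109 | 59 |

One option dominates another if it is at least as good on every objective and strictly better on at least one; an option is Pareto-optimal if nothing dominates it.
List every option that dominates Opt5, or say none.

Opt1: worse on daily riders (110 vs 120).
Opt2: worse on daily riders (59 vs 120).
Opt3: worse on daily riders (15 vs 120).
Opt4: worse on daily riders (104 vs 120).
Opt6: worse on daily riders (62 vs 120).
Opt7: worse on daily riders (112 vs 120).
Opt8: worse on daily riders (109 vs 120).
No option dominates Opt5.

none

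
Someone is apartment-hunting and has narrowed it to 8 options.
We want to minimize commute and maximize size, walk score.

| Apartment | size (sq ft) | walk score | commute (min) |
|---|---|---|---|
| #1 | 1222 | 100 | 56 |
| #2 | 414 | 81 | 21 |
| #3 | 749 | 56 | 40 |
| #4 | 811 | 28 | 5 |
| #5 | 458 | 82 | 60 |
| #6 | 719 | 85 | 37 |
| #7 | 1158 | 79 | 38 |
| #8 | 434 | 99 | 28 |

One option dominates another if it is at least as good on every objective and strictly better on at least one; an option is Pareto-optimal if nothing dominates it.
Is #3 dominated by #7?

Yes

#7 vs #3: size 1158≥749, walk score 79≥56, commute 38≤40 — #7 is at least as good on every objective with at least one strict improvement.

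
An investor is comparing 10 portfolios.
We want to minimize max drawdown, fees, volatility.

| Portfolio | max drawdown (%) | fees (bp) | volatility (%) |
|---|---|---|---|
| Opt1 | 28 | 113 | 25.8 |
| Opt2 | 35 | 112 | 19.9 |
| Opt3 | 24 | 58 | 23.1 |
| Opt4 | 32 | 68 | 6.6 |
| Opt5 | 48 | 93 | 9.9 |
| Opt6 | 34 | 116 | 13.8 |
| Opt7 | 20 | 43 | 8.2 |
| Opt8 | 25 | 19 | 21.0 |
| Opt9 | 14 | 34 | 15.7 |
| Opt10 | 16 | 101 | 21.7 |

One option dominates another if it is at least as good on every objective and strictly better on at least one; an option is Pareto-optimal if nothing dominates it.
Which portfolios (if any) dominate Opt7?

none

Opt1: worse on max drawdown (28 vs 20).
Opt2: worse on max drawdown (35 vs 20).
Opt3: worse on max drawdown (24 vs 20).
Opt4: worse on max drawdown (32 vs 20).
Opt5: worse on max drawdown (48 vs 20).
Opt6: worse on max drawdown (34 vs 20).
Opt8: worse on max drawdown (25 vs 20).
Opt9: worse on volatility (15.7 vs 8.2).
Opt10: worse on fees (101 vs 43).
No option dominates Opt7.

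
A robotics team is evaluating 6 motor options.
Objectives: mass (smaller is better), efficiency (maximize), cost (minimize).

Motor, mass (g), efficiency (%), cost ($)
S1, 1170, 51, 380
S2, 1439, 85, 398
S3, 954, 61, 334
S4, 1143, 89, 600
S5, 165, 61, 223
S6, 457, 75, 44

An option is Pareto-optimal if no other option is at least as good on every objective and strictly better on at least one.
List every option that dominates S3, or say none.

S5: mass 165≤954, efficiency 61≥61, cost 223≤334 — dominates S3.
S6: mass 457≤954, efficiency 75≥61, cost 44≤334 — dominates S3.
Others (S1, S2, S4) are each worse than S3 on at least one objective.

S5, S6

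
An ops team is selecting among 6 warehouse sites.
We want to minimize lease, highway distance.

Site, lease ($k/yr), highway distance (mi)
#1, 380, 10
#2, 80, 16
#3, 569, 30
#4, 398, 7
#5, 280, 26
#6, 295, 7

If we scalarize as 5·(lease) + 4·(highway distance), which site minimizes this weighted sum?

#1: 5·380 + 4·10 = 1940
#2: 5·80 + 4·16 = 464
#3: 5·569 + 4·30 = 2965
#4: 5·398 + 4·7 = 2018
#5: 5·280 + 4·26 = 1504
#6: 5·295 + 4·7 = 1503
Lowest: #2 at 464.

#2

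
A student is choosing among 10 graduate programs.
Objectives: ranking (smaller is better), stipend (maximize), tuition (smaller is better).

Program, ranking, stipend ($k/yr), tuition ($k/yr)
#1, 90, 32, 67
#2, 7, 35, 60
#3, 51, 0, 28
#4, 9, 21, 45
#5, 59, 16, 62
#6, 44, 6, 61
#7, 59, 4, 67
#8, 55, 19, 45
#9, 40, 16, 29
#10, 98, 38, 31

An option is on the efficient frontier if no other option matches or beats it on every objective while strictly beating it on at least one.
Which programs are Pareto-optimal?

#2, #3, #4, #9, #10

#1: dominated by #2 (ranking 7≤90, stipend 35≥32, tuition 60≤67).
#2: not dominated (best ranking).
#3: not dominated (best tuition).
#4: not dominated.
#5: dominated by #2 (ranking 7≤59, stipend 35≥16, tuition 60≤62).
#6: dominated by #2 (ranking 7≤44, stipend 35≥6, tuition 60≤61).
#7: dominated by #2 (ranking 7≤59, stipend 35≥4, tuition 60≤67).
#8: dominated by #4 (ranking 9≤55, stipend 21≥19, tuition 45≤45).
#9: not dominated.
#10: not dominated (best stipend).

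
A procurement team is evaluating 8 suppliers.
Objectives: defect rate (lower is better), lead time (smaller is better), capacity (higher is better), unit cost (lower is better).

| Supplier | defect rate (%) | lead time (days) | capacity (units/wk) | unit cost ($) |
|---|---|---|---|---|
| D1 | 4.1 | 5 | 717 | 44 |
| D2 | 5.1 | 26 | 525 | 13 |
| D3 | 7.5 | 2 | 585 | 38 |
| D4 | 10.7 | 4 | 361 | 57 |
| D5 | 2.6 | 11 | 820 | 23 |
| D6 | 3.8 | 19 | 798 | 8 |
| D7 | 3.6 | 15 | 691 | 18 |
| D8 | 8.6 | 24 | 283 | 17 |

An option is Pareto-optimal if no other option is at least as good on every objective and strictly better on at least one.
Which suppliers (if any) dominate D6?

none

D1: worse on defect rate (4.1 vs 3.8).
D2: worse on defect rate (5.1 vs 3.8).
D3: worse on defect rate (7.5 vs 3.8).
D4: worse on defect rate (10.7 vs 3.8).
D5: worse on unit cost (23 vs 8).
D7: worse on capacity (691 vs 798).
D8: worse on defect rate (8.6 vs 3.8).
No option dominates D6.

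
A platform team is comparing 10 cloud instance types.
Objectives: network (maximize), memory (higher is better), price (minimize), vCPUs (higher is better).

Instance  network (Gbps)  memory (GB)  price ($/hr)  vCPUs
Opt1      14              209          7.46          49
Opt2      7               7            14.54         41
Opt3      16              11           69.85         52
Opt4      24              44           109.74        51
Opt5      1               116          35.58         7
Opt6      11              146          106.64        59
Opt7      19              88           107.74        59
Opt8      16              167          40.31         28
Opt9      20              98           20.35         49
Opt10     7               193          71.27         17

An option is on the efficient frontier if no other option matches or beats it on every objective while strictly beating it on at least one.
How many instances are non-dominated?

Opt1: not dominated (best memory).
Opt2: dominated by Opt1 (network 14≥7, memory 209≥7, price 7.46≤14.54, vCPUs 49≥41).
Opt3: not dominated.
Opt4: not dominated (best network).
Opt5: dominated by Opt1 (network 14≥1, memory 209≥116, price 7.46≤35.58, vCPUs 49≥7).
Opt6: not dominated.
Opt7: not dominated.
Opt8: not dominated.
Opt9: not dominated.
Opt10: dominated by Opt1 (network 14≥7, memory 209≥193, price 7.46≤71.27, vCPUs 49≥17).
Pareto-optimal: Opt1, Opt3, Opt4, Opt6, Opt7, Opt8, Opt9 → 7.

7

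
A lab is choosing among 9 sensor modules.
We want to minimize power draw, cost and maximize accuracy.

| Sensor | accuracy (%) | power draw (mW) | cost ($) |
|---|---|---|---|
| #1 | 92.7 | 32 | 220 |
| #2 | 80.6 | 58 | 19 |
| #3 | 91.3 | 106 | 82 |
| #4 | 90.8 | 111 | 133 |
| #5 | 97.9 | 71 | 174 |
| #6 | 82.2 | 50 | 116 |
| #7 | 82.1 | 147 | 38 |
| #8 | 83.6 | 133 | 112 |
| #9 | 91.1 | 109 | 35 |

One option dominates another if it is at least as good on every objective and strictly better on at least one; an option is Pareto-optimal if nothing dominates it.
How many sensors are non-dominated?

#1: not dominated (best power draw).
#2: not dominated (best cost).
#3: not dominated.
#4: dominated by #3 (accuracy 91.3≥90.8, power draw 106≤111, cost 82≤133).
#5: not dominated (best accuracy).
#6: not dominated.
#7: dominated by #9 (accuracy 91.1≥82.1, power draw 109≤147, cost 35≤38).
#8: dominated by #3 (accuracy 91.3≥83.6, power draw 106≤133, cost 82≤112).
#9: not dominated.
Pareto-optimal: #1, #2, #3, #5, #6, #9 → 6.

6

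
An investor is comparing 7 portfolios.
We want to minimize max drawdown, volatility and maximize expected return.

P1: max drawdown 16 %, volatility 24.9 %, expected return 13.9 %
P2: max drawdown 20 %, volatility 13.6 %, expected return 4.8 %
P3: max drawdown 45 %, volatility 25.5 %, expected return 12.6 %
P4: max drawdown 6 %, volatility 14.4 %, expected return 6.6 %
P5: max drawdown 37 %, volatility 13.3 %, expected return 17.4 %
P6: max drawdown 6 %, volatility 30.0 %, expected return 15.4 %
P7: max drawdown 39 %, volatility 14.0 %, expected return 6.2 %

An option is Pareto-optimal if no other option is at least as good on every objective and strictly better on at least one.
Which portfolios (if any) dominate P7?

P5

P5: max drawdown 37≤39, volatility 13.3≤14.0, expected return 17.4≥6.2 — dominates P7.
Others (P1, P2, P3, P4, P6) are each worse than P7 on at least one objective.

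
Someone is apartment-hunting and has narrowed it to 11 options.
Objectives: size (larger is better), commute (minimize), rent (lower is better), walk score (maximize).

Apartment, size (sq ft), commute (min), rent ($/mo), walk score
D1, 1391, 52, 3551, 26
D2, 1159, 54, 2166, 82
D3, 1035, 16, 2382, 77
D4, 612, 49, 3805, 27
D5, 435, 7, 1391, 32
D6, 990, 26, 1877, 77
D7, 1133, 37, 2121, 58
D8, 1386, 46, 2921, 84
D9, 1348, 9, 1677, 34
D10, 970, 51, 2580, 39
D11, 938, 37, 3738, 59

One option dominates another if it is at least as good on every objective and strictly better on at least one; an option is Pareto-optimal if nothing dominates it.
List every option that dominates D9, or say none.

D1: worse on commute (52 vs 9).
D2: worse on size (1159 vs 1348).
D3: worse on size (1035 vs 1348).
D4: worse on size (612 vs 1348).
D5: worse on size (435 vs 1348).
D6: worse on size (990 vs 1348).
D7: worse on size (1133 vs 1348).
D8: worse on commute (46 vs 9).
D10: worse on size (970 vs 1348).
D11: worse on size (938 vs 1348).
No option dominates D9.

none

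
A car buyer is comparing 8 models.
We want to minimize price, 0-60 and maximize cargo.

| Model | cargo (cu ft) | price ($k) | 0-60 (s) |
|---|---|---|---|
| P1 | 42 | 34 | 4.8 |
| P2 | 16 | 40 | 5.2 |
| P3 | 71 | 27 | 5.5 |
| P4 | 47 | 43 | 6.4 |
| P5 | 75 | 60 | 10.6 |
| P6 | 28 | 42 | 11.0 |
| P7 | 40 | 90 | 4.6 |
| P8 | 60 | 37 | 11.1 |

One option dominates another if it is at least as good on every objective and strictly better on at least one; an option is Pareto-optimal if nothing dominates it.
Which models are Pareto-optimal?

P1, P3, P5, P7

P1: not dominated.
P2: dominated by P1 (cargo 42≥16, price 34≤40, 0-60 4.8≤5.2).
P3: not dominated (best price).
P4: dominated by P3 (cargo 71≥47, price 27≤43, 0-60 5.5≤6.4).
P5: not dominated (best cargo).
P6: dominated by P1 (cargo 42≥28, price 34≤42, 0-60 4.8≤11.0).
P7: not dominated (best 0-60).
P8: dominated by P3 (cargo 71≥60, price 27≤37, 0-60 5.5≤11.1).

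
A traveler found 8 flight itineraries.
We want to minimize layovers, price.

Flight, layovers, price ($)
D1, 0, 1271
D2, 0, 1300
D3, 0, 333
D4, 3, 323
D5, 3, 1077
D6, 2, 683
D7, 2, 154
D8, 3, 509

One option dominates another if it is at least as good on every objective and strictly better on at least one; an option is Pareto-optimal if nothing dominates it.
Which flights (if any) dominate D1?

D3: layovers 0≤0, price 333≤1271 — dominates D1.
Others (D2, D4, D5, D6, D7, D8) are each worse than D1 on at least one objective.

D3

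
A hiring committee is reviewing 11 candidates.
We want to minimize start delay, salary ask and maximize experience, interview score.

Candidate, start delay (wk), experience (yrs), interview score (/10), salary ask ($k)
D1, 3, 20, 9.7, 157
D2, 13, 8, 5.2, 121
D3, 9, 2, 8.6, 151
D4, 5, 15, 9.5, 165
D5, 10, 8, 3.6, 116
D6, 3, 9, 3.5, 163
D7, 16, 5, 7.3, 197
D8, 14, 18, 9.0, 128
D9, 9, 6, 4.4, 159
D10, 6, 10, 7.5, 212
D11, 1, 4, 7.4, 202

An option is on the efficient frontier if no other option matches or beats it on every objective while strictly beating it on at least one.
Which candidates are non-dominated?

D1, D2, D3, D5, D8, D11

D1: not dominated (best experience).
D2: not dominated.
D3: not dominated.
D4: dominated by D1 (start delay 3≤5, experience 20≥15, interview score 9.7≥9.5, salary ask 157≤165).
D5: not dominated (best salary ask).
D6: dominated by D1 (start delay 3≤3, experience 20≥9, interview score 9.7≥3.5, salary ask 157≤163).
D7: dominated by D1 (start delay 3≤16, experience 20≥5, interview score 9.7≥7.3, salary ask 157≤197).
D8: not dominated.
D9: dominated by D1 (start delay 3≤9, experience 20≥6, interview score 9.7≥4.4, salary ask 157≤159).
D10: dominated by D1 (start delay 3≤6, experience 20≥10, interview score 9.7≥7.5, salary ask 157≤212).
D11: not dominated (best start delay).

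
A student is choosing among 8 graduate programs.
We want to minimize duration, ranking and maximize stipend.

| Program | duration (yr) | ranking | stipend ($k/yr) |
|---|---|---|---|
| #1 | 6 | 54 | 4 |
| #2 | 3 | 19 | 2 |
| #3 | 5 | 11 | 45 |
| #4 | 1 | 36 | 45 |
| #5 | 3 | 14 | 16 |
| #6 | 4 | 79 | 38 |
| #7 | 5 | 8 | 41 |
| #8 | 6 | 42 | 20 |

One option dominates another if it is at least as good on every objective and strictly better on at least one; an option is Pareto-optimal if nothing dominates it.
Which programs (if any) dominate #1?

#3, #4, #5, #7, #8

#3: duration 5≤6, ranking 11≤54, stipend 45≥4 — dominates #1.
#4: duration 1≤6, ranking 36≤54, stipend 45≥4 — dominates #1.
#5: duration 3≤6, ranking 14≤54, stipend 16≥4 — dominates #1.
#7: duration 5≤6, ranking 8≤54, stipend 41≥4 — dominates #1.
#8: duration 6≤6, ranking 42≤54, stipend 20≥4 — dominates #1.
Others (#2, #6) are each worse than #1 on at least one objective.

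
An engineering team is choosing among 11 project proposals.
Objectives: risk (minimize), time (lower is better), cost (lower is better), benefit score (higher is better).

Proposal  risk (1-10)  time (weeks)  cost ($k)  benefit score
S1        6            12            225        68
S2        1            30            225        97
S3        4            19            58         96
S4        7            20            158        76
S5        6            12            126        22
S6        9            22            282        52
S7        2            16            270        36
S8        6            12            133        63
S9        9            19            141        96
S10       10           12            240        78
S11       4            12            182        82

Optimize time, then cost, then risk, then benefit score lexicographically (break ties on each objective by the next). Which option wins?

First minimize time: best is 12, kept {S1, S5, S8, S10, S11}.
Then minimize cost: best is 126, kept {S5}.

S5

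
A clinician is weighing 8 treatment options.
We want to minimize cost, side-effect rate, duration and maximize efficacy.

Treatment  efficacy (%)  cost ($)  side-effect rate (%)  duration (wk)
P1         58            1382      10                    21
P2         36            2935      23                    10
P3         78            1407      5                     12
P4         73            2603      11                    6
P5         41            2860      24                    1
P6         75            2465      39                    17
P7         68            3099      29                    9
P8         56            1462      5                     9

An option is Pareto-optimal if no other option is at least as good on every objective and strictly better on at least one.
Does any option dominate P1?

P2: worse on efficacy (36 vs 58).
P3: worse on cost (1407 vs 1382).
P4: worse on cost (2603 vs 1382).
P5: worse on efficacy (41 vs 58).
P6: worse on cost (2465 vs 1382).
P7: worse on cost (3099 vs 1382).
P8: worse on efficacy (56 vs 58).
No option is at least as good as P1 on every objective and strictly better on one.

No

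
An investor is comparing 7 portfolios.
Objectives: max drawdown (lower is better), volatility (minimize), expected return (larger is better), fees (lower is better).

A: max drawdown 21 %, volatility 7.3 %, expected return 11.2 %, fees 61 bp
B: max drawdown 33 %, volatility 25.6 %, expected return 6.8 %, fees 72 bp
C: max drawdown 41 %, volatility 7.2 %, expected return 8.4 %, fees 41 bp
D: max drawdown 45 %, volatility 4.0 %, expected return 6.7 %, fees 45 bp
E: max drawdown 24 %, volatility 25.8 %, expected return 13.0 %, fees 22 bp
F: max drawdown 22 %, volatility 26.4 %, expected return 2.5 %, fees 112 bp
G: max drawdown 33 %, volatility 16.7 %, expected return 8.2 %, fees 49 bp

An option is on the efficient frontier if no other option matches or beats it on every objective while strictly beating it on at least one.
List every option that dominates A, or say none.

B: worse on max drawdown (33 vs 21).
C: worse on max drawdown (41 vs 21).
D: worse on max drawdown (45 vs 21).
E: worse on max drawdown (24 vs 21).
F: worse on max drawdown (22 vs 21).
G: worse on max drawdown (33 vs 21).
No option dominates A.

none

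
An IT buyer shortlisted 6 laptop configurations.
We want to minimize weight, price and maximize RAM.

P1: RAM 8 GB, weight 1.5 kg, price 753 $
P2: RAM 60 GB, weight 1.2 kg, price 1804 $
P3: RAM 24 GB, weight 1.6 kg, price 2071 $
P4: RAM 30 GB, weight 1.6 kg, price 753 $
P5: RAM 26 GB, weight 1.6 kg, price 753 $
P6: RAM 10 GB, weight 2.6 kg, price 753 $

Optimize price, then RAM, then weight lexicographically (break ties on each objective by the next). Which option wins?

First minimize price: best is 753, kept {P1, P4, P5, P6}.
Then maximize RAM: best is 30, kept {P4}.

P4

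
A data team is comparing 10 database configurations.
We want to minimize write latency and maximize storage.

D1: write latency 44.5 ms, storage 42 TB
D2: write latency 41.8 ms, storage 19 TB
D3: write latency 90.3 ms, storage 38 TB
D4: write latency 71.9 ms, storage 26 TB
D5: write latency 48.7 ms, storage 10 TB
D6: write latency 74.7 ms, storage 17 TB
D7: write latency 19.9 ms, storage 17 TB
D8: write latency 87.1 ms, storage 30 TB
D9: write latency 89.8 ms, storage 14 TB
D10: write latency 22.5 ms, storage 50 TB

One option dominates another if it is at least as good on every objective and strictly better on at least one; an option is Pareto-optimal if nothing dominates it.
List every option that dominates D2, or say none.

D10

D10: write latency 22.5≤41.8, storage 50≥19 — dominates D2.
Others (D1, D3, D4, D5, D6, D7, D8, D9) are each worse than D2 on at least one objective.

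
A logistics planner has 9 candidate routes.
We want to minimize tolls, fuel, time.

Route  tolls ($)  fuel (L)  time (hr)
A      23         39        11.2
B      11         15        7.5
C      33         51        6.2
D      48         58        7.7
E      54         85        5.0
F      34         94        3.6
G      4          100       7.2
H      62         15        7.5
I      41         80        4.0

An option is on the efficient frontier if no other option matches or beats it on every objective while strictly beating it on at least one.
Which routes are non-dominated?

A: dominated by B (tolls 11≤23, fuel 15≤39, time 7.5≤11.2).
B: not dominated.
C: not dominated.
D: dominated by B (tolls 11≤48, fuel 15≤58, time 7.5≤7.7).
E: dominated by I (tolls 41≤54, fuel 80≤85, time 4.0≤5.0).
F: not dominated (best time).
G: not dominated (best tolls).
H: dominated by B (tolls 11≤62, fuel 15≤15, time 7.5≤7.5).
I: not dominated.

B, C, F, G, I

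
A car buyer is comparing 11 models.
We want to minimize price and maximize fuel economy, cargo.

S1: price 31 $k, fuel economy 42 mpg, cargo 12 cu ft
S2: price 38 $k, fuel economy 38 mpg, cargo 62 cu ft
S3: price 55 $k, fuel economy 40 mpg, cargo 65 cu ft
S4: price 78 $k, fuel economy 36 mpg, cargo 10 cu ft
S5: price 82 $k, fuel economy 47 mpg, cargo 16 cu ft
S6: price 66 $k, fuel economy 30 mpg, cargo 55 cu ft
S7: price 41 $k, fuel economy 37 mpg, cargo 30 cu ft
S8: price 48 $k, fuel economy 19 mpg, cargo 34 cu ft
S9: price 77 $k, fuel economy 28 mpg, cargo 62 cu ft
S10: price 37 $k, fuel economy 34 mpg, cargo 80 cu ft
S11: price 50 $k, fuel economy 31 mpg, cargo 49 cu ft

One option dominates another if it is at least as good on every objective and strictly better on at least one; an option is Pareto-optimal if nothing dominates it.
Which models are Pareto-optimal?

S1, S2, S3, S5, S10

S1: not dominated (best price).
S2: not dominated.
S3: not dominated.
S4: dominated by S1 (price 31≤78, fuel economy 42≥36, cargo 12≥10).
S5: not dominated (best fuel economy).
S6: dominated by S2 (price 38≤66, fuel economy 38≥30, cargo 62≥55).
S7: dominated by S2 (price 38≤41, fuel economy 38≥37, cargo 62≥30).
S8: dominated by S2 (price 38≤48, fuel economy 38≥19, cargo 62≥34).
S9: dominated by S2 (price 38≤77, fuel economy 38≥28, cargo 62≥62).
S10: not dominated (best cargo).
S11: dominated by S2 (price 38≤50, fuel economy 38≥31, cargo 62≥49).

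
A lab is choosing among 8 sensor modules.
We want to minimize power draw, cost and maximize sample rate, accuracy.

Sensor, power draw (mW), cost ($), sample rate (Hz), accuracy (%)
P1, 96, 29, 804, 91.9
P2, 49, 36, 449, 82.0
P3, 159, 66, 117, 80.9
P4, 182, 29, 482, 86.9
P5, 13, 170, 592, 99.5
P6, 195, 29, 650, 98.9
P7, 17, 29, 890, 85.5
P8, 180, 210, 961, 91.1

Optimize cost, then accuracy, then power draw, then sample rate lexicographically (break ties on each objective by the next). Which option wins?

First minimize cost: best is 29, kept {P1, P4, P6, P7}.
Then maximize accuracy: best is 98.9, kept {P6}.

P6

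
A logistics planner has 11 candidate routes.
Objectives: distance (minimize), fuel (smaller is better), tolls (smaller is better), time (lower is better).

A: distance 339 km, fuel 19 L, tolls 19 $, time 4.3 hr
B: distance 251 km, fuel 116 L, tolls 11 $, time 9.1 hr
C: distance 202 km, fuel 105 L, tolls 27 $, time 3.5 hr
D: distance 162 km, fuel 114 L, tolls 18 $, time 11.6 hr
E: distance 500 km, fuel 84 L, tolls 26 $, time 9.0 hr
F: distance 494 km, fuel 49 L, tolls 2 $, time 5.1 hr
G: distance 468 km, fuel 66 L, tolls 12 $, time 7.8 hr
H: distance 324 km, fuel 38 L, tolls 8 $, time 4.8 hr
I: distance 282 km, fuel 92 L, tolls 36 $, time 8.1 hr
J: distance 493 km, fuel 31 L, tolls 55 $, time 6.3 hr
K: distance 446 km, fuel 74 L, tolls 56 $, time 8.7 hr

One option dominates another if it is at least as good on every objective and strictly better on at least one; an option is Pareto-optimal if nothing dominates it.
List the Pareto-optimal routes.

A: not dominated (best fuel).
B: not dominated.
C: not dominated (best time).
D: not dominated (best distance).
E: dominated by A (distance 339≤500, fuel 19≤84, tolls 19≤26, time 4.3≤9.0).
F: not dominated (best tolls).
G: dominated by H (distance 324≤468, fuel 38≤66, tolls 8≤12, time 4.8≤7.8).
H: not dominated.
I: not dominated.
J: dominated by A (distance 339≤493, fuel 19≤31, tolls 19≤55, time 4.3≤6.3).
K: dominated by A (distance 339≤446, fuel 19≤74, tolls 19≤56, time 4.3≤8.7).

A, B, C, D, F, H, I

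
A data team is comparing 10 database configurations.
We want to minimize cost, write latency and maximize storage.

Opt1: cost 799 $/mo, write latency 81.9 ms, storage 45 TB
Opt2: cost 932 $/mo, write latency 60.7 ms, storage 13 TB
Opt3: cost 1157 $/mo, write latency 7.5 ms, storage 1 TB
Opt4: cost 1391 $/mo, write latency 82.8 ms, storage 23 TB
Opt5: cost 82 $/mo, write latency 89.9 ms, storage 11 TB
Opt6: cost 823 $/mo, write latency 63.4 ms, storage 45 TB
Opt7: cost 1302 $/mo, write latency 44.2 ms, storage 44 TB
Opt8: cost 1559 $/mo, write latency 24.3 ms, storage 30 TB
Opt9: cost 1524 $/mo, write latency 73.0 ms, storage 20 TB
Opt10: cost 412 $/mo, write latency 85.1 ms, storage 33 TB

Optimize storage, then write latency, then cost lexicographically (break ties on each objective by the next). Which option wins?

First maximize storage: best is 45, kept {Opt1, Opt6}.
Then minimize write latency: best is 63.4, kept {Opt6}.

Opt6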